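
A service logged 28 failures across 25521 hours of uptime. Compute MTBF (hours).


Formula: MTBF = Total operating time / Number of failures
MTBF = 25521 / 28
MTBF = 911.46 hours

911.46 hours


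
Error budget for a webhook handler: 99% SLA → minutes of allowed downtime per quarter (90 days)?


Formula: allowed downtime = period * (100 - SLA) / 100
Period (quarter (90 days)) = 129600 minutes
Unavailability fraction = (100 - 99.0) / 100
Allowed downtime = 129600 * (100 - 99.0) / 100
Allowed downtime = 1296.0 minutes

1296.0 minutes


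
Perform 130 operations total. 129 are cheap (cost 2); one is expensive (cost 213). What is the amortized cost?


Formula: Amortized cost = Total cost / Operations
Total cost = (129 * 2) + (1 * 213)
Total cost = 258 + 213 = 471
Amortized = 471 / 130 = 3.6231

3.6231


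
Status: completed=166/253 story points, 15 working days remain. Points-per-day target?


Formula: Required rate = Remaining points / Days left
Remaining = 253 - 166 = 87 points
Required rate = 87 / 15 = 5.8 points/day

5.8 points/day


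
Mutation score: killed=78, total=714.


Mutation score = killed / total * 100
Mutation score = 78 / 714 * 100
Mutation score = 10.92%

10.92%


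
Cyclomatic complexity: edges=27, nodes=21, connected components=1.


Formula: V(G) = E - N + 2P
V(G) = 27 - 21 + 2*1
V(G) = 6 + 2
V(G) = 8

8


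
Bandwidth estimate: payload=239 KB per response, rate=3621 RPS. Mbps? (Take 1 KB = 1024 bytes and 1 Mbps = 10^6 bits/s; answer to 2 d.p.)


Formula: Mbps = payload_bytes * RPS * 8 / 1e6
Payload per request = 239 KB = 239 * 1024 = 244736 bytes
Total bytes/sec = 244736 * 3621 = 886189056
Total bits/sec = 886189056 * 8 = 7089512448
Mbps = 7089512448 / 1e6 = 7089.51

7089.51 Mbps


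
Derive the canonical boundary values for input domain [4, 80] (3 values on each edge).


Range: [4, 80]
Boundaries: just below min, min, min+1, max-1, max, just above max
Values: [3, 4, 5, 79, 80, 81]

[3, 4, 5, 79, 80, 81]


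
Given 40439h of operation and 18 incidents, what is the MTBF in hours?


Formula: MTBF = Total operating time / Number of failures
MTBF = 40439 / 18
MTBF = 2246.61 hours

2246.61 hours


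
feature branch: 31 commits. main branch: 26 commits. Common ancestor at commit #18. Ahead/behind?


Common ancestor: commit #18
feature commits after divergence: 31 - 18 = 13
main commits after divergence: 26 - 18 = 8
feature is 13 commits ahead of main
main is 8 commits ahead of feature

feature ahead: 13, main ahead: 8


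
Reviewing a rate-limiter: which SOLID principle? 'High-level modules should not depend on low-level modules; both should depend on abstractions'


This describes the Dependency Inversion Principle (DIP)

Dependency Inversion Principle (DIP)


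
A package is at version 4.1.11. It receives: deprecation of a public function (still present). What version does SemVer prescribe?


Current: 4.1.11
Change category: 'deprecation of a public function (still present)' → minor bump
SemVer rule: minor bump → increment MINOR, reset PATCH to 0 (MAJOR unchanged)
New: 4.2.0

4.2.0


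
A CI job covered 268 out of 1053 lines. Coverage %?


Coverage = covered / total * 100
Coverage = 268 / 1053 * 100
Coverage = 25.45%

25.45%


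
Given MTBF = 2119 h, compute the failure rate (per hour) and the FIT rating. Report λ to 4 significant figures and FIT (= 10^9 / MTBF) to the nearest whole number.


Formula: λ = 1 / MTBF; FIT = λ × 1e9 = 1e9 / MTBF
λ = 1 / 2119 ≈ 4.719e-04 failures/hour
FIT = 1e9 / 2119 ≈ 471921 failures per 1e9 hours (nearest whole number)

λ = 4.719e-04 /h, FIT = 471921


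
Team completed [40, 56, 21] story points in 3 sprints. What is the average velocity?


Formula: Avg velocity = Total points / Number of sprints
Points: [40, 56, 21]
Sum = 40 + 56 + 21 = 117
Avg velocity = 117 / 3 = 39.0 points/sprint

39.0 points/sprint


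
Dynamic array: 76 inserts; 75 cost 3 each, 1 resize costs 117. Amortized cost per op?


Formula: Amortized cost = Total cost / Operations
Total cost = (75 * 3) + (1 * 117)
Total cost = 225 + 117 = 342
Amortized = 342 / 76 = 4.5

4.5


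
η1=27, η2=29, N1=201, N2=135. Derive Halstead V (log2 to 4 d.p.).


Formula: V = N * log2(η), where N = N1 + N2 and η = η1 + η2
η = 27 + 29 = 56
N = 201 + 135 = 336
log2(56) ≈ 5.8074
V = 336 * 5.8074 = 1951.29

1951.29


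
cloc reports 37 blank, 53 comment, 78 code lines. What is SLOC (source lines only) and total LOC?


Total LOC = blank + comment + code
Total LOC = 37 + 53 + 78 = 168
SLOC (source only) = code = 78

Total LOC: 168, SLOC: 78


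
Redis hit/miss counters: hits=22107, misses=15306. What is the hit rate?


Formula: hit rate = hits / (hits + misses) * 100
hit rate = 22107 / (22107 + 15306) * 100
hit rate = 22107 / 37413 * 100
hit rate = 59.09%

59.09%


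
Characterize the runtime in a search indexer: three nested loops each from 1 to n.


Reasoning: three levels of nesting over n
Complexity: O(n^3)

O(n^3)


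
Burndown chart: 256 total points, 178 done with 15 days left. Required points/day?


Formula: Required rate = Remaining points / Days left
Remaining = 256 - 178 = 78 points
Required rate = 78 / 15 = 5.2 points/day

5.2 points/day


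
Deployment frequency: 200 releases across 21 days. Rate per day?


Formula: deployments per day = releases / days
= 200 / 21
= 9.524 deploys/day
(equivalently, 66.67 deploys/week)

9.524 deploys/day


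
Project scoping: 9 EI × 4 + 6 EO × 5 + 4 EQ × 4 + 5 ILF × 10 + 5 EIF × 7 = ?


UFP = EI*4 + EO*5 + EQ*4 + ILF*10 + EIF*7
UFP = 9*4 + 6*5 + 4*4 + 5*10 + 5*7
UFP = 36 + 30 + 16 + 50 + 35
UFP = 167

167


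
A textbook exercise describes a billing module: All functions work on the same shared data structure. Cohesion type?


Reasoning: Functions share data
Type: Communicational cohesion

Communicational cohesion


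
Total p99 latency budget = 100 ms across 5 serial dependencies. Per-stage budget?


Formula: per_stage = total_budget / stages
per_stage = 100 / 5
per_stage = 20.0 ms

20.0 ms


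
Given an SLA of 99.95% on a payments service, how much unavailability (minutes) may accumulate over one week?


Formula: allowed downtime = period * (100 - SLA) / 100
Period (week) = 10080 minutes
Unavailability fraction = (100 - 99.95) / 100
Allowed downtime = 10080 * (100 - 99.95) / 100
Allowed downtime = 5.04 minutes

5.04 minutes


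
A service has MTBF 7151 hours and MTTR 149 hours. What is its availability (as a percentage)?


Availability = MTBF / (MTBF + MTTR)
Availability = 7151 / (7151 + 149)
Availability = 7151 / 7300
Availability = 97.9589%

97.9589%


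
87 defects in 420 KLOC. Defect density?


Defect density = defects / KLOC
Defect density = 87 / 420
Defect density = 0.207 defects/KLOC

0.207 defects/KLOC


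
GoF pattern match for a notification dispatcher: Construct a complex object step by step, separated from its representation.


This matches the Builder pattern

Builder


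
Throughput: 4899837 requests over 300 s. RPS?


Formula: throughput = requests / seconds
throughput = 4899837 / 300
throughput = 16332.79 requests/second

16332.79 requests/second


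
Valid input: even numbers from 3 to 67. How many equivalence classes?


Constraint: even integers in [3, 67]
Class 1: x < 3 — out-of-range invalid
Class 2: x in [3,67] but odd — wrong type invalid
Class 3: x in [3,67] and even — valid
Class 4: x > 67 — out-of-range invalid
Total equivalence classes: 4

4 equivalence classes


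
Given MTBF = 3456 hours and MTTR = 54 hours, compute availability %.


Availability = MTBF / (MTBF + MTTR)
Availability = 3456 / (3456 + 54)
Availability = 3456 / 3510
Availability = 98.4615%

98.4615%


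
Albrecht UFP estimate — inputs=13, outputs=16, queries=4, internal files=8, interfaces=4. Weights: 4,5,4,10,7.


UFP = EI*4 + EO*5 + EQ*4 + ILF*10 + EIF*7
UFP = 13*4 + 16*5 + 4*4 + 8*10 + 4*7
UFP = 52 + 80 + 16 + 80 + 28
UFP = 256

256


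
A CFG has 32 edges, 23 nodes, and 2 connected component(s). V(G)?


Formula: V(G) = E - N + 2P
V(G) = 32 - 23 + 2*2
V(G) = 9 + 4
V(G) = 13

13


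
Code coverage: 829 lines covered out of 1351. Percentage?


Coverage = covered / total * 100
Coverage = 829 / 1351 * 100
Coverage = 61.36%

61.36%


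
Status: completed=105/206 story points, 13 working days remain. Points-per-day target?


Formula: Required rate = Remaining points / Days left
Remaining = 206 - 105 = 101 points
Required rate = 101 / 13 = 7.77 points/day

7.77 points/day


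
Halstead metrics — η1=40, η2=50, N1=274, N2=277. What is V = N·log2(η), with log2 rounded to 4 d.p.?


Formula: V = N * log2(η), where N = N1 + N2 and η = η1 + η2
η = 40 + 50 = 90
N = 274 + 277 = 551
log2(90) ≈ 6.4919
V = 551 * 6.4919 = 3577.04

3577.04


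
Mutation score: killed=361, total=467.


Mutation score = killed / total * 100
Mutation score = 361 / 467 * 100
Mutation score = 77.3%

77.3%


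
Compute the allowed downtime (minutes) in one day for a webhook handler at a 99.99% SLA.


Formula: allowed downtime = period * (100 - SLA) / 100
Period (day) = 1440 minutes
Unavailability fraction = (100 - 99.99) / 100
Allowed downtime = 1440 * (100 - 99.99) / 100
Allowed downtime = 0.144 minutes

0.144 minutes


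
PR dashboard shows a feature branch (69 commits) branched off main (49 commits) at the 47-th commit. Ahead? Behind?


Common ancestor: commit #47
feature commits after divergence: 69 - 47 = 22
main commits after divergence: 49 - 47 = 2
feature is 22 commits ahead of main
main is 2 commits ahead of feature

feature ahead: 22, main ahead: 2


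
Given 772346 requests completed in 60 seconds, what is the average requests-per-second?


Formula: throughput = requests / seconds
throughput = 772346 / 60
throughput = 12872.43 requests/second

12872.43 requests/second


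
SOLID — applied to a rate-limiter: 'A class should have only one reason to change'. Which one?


This describes the Single Responsibility Principle (SRP)

Single Responsibility Principle (SRP)


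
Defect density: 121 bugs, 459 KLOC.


Defect density = defects / KLOC
Defect density = 121 / 459
Defect density = 0.264 defects/KLOC

0.264 defects/KLOC


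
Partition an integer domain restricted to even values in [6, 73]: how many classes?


Constraint: even integers in [6, 73]
Class 1: x < 6 — out-of-range invalid
Class 2: x in [6,73] but odd — wrong type invalid
Class 3: x in [6,73] and even — valid
Class 4: x > 73 — out-of-range invalid
Total equivalence classes: 4

4 equivalence classes


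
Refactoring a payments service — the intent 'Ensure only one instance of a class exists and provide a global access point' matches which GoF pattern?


This matches the Singleton pattern

Singleton


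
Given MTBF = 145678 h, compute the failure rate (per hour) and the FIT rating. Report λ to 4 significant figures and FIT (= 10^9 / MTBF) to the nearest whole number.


Formula: λ = 1 / MTBF; FIT = λ × 1e9 = 1e9 / MTBF
λ = 1 / 145678 ≈ 6.864e-06 failures/hour
FIT = 1e9 / 145678 ≈ 6864 failures per 1e9 hours (nearest whole number)

λ = 6.864e-06 /h, FIT = 6864


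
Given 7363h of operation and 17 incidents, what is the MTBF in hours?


Formula: MTBF = Total operating time / Number of failures
MTBF = 7363 / 17
MTBF = 433.12 hours

433.12 hours


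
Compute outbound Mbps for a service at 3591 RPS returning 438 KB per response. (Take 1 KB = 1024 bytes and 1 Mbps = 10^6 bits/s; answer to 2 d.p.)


Formula: Mbps = payload_bytes * RPS * 8 / 1e6
Payload per request = 438 KB = 438 * 1024 = 448512 bytes
Total bytes/sec = 448512 * 3591 = 1610606592
Total bits/sec = 1610606592 * 8 = 12884852736
Mbps = 12884852736 / 1e6 = 12884.85

12884.85 Mbps


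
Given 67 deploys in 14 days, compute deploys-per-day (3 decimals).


Formula: deployments per day = releases / days
= 67 / 14
= 4.786 deploys/day
(equivalently, 33.5 deploys/week)

4.786 deploys/day


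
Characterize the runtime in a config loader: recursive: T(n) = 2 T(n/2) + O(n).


Reasoning: master theorem case 2 (merge-sort recurrence)
Complexity: O(n log n)

O(n log n)


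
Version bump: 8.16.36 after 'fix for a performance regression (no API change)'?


Current: 8.16.36
Change category: 'fix for a performance regression (no API change)' → patch bump
SemVer rule: patch bump → increment PATCH (MAJOR and MINOR unchanged)
New: 8.16.37

8.16.37


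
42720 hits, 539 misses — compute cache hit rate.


Formula: hit rate = hits / (hits + misses) * 100
hit rate = 42720 / (42720 + 539) * 100
hit rate = 42720 / 43259 * 100
hit rate = 98.75%

98.75%


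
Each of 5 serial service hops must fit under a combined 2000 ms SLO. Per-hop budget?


Formula: per_stage = total_budget / stages
per_stage = 2000 / 5
per_stage = 400.0 ms

400.0 ms


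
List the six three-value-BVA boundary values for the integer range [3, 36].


Range: [3, 36]
Boundaries: just below min, min, min+1, max-1, max, just above max
Values: [2, 3, 4, 35, 36, 37]

[2, 3, 4, 35, 36, 37]


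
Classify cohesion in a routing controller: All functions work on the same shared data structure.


Reasoning: Functions share data
Type: Communicational cohesion

Communicational cohesion


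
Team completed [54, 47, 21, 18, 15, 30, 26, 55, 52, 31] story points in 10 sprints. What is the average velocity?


Formula: Avg velocity = Total points / Number of sprints
Points: [54, 47, 21, 18, 15, 30, 26, 55, 52, 31]
Sum = 54 + 47 + 21 + 18 + 15 + 30 + 26 + 55 + 52 + 31 = 349
Avg velocity = 349 / 10 = 34.9 points/sprint

34.9 points/sprint


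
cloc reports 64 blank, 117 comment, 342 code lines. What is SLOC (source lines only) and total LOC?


Total LOC = blank + comment + code
Total LOC = 64 + 117 + 342 = 523
SLOC (source only) = code = 342

Total LOC: 523, SLOC: 342


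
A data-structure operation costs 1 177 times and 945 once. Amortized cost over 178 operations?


Formula: Amortized cost = Total cost / Operations
Total cost = (177 * 1) + (1 * 945)
Total cost = 177 + 945 = 1122
Amortized = 1122 / 178 = 6.3034

6.3034


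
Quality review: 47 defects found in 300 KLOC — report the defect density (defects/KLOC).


Defect density = defects / KLOC
Defect density = 47 / 300
Defect density = 0.157 defects/KLOC

0.157 defects/KLOC


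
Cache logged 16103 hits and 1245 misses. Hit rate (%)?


Formula: hit rate = hits / (hits + misses) * 100
hit rate = 16103 / (16103 + 1245) * 100
hit rate = 16103 / 17348 * 100
hit rate = 92.82%

92.82%


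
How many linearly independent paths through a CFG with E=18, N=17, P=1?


Formula: V(G) = E - N + 2P
V(G) = 18 - 17 + 2*1
V(G) = 1 + 2
V(G) = 3

3


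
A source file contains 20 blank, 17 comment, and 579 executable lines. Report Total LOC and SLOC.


Total LOC = blank + comment + code
Total LOC = 20 + 17 + 579 = 616
SLOC (source only) = code = 579

Total LOC: 616, SLOC: 579


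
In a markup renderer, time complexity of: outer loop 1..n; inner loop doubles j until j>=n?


Reasoning: linear outer times logarithmic inner
Complexity: O(n log n)

O(n log n)


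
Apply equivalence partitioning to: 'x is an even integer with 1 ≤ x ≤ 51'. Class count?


Constraint: even integers in [1, 51]
Class 1: x < 1 — out-of-range invalid
Class 2: x in [1,51] but odd — wrong type invalid
Class 3: x in [1,51] and even — valid
Class 4: x > 51 — out-of-range invalid
Total equivalence classes: 4

4 equivalence classes


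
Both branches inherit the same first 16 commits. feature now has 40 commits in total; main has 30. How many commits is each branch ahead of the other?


Common ancestor: commit #16
feature commits after divergence: 40 - 16 = 24
main commits after divergence: 30 - 16 = 14
feature is 24 commits ahead of main
main is 14 commits ahead of feature

feature ahead: 24, main ahead: 14


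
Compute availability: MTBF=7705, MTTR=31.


Availability = MTBF / (MTBF + MTTR)
Availability = 7705 / (7705 + 31)
Availability = 7705 / 7736
Availability = 99.5993%

99.5993%


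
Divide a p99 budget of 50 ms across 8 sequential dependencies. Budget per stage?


Formula: per_stage = total_budget / stages
per_stage = 50 / 8
per_stage = 6.25 ms

6.25 ms


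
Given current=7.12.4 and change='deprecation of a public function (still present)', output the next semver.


Current: 7.12.4
Change category: 'deprecation of a public function (still present)' → minor bump
SemVer rule: minor bump → increment MINOR, reset PATCH to 0 (MAJOR unchanged)
New: 7.13.0

7.13.0


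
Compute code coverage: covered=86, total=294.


Coverage = covered / total * 100
Coverage = 86 / 294 * 100
Coverage = 29.25%

29.25%


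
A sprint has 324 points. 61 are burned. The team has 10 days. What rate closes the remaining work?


Formula: Required rate = Remaining points / Days left
Remaining = 324 - 61 = 263 points
Required rate = 263 / 10 = 26.3 points/day

26.3 points/day


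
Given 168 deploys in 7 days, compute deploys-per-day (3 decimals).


Formula: deployments per day = releases / days
= 168 / 7
= 24.0 deploys/day
(equivalently, 168.0 deploys/week)

24.0 deploys/day


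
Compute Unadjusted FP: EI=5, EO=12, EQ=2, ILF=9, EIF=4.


UFP = EI*4 + EO*5 + EQ*4 + ILF*10 + EIF*7
UFP = 5*4 + 12*5 + 2*4 + 9*10 + 4*7
UFP = 20 + 60 + 8 + 90 + 28
UFP = 206

206


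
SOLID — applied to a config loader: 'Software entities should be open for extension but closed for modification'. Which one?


This describes the Open/Closed Principle (OCP)

Open/Closed Principle (OCP)


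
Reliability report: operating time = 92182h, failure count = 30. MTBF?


Formula: MTBF = Total operating time / Number of failures
MTBF = 92182 / 30
MTBF = 3072.73 hours

3072.73 hours


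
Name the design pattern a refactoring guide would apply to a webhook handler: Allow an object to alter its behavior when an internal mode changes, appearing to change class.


This matches the State pattern

State


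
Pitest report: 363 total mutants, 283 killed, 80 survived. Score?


Mutation score = killed / total * 100
Mutation score = 283 / 363 * 100
Mutation score = 77.96%

77.96%


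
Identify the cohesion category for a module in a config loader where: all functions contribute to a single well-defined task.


Reasoning: Best: single purpose
Type: Functional cohesion

Functional cohesion


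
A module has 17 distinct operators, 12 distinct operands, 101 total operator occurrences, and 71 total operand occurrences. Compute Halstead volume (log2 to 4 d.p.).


Formula: V = N * log2(η), where N = N1 + N2 and η = η1 + η2
η = 17 + 12 = 29
N = 101 + 71 = 172
log2(29) ≈ 4.8580
V = 172 * 4.8580 = 835.58

835.58


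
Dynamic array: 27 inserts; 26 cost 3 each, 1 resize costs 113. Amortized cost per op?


Formula: Amortized cost = Total cost / Operations
Total cost = (26 * 3) + (1 * 113)
Total cost = 78 + 113 = 191
Amortized = 191 / 27 = 7.0741

7.0741


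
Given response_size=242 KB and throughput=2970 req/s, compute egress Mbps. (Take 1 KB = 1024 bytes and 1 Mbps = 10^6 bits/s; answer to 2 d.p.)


Formula: Mbps = payload_bytes * RPS * 8 / 1e6
Payload per request = 242 KB = 242 * 1024 = 247808 bytes
Total bytes/sec = 247808 * 2970 = 735989760
Total bits/sec = 735989760 * 8 = 5887918080
Mbps = 5887918080 / 1e6 = 5887.92

5887.92 Mbps


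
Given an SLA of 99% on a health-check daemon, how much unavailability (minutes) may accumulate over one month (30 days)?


Formula: allowed downtime = period * (100 - SLA) / 100
Period (month (30 days)) = 43200 minutes
Unavailability fraction = (100 - 99.0) / 100
Allowed downtime = 43200 * (100 - 99.0) / 100
Allowed downtime = 432.0 minutes

432.0 minutes


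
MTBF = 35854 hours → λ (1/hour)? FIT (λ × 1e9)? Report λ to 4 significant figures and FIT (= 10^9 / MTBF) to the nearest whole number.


Formula: λ = 1 / MTBF; FIT = λ × 1e9 = 1e9 / MTBF
λ = 1 / 35854 ≈ 2.789e-05 failures/hour
FIT = 1e9 / 35854 ≈ 27891 failures per 1e9 hours (nearest whole number)

λ = 2.789e-05 /h, FIT = 27891


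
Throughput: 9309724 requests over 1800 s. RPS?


Formula: throughput = requests / seconds
throughput = 9309724 / 1800
throughput = 5172.07 requests/second

5172.07 requests/second


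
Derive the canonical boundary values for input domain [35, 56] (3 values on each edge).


Range: [35, 56]
Boundaries: just below min, min, min+1, max-1, max, just above max
Values: [34, 35, 36, 55, 56, 57]

[34, 35, 36, 55, 56, 57]


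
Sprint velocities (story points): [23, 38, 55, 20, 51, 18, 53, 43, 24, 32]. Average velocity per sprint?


Formula: Avg velocity = Total points / Number of sprints
Points: [23, 38, 55, 20, 51, 18, 53, 43, 24, 32]
Sum = 23 + 38 + 55 + 20 + 51 + 18 + 53 + 43 + 24 + 32 = 357
Avg velocity = 357 / 10 = 35.7 points/sprint

35.7 points/sprint


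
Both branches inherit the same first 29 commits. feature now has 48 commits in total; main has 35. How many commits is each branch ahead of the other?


Common ancestor: commit #29
feature commits after divergence: 48 - 29 = 19
main commits after divergence: 35 - 29 = 6
feature is 19 commits ahead of main
main is 6 commits ahead of feature

feature ahead: 19, main ahead: 6


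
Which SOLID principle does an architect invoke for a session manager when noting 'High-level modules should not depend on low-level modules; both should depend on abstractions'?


This describes the Dependency Inversion Principle (DIP)

Dependency Inversion Principle (DIP)


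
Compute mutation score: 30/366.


Mutation score = killed / total * 100
Mutation score = 30 / 366 * 100
Mutation score = 8.2%

8.2%


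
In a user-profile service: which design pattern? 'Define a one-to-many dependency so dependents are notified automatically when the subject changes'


This matches the Observer pattern

Observer


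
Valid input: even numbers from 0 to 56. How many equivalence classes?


Constraint: even integers in [0, 56]
Class 1: x < 0 — out-of-range invalid
Class 2: x in [0,56] but odd — wrong type invalid
Class 3: x in [0,56] and even — valid
Class 4: x > 56 — out-of-range invalid
Total equivalence classes: 4

4 equivalence classes


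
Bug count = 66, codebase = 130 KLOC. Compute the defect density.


Defect density = defects / KLOC
Defect density = 66 / 130
Defect density = 0.508 defects/KLOC

0.508 defects/KLOC


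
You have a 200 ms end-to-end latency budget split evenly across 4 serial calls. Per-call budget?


Formula: per_stage = total_budget / stages
per_stage = 200 / 4
per_stage = 50.0 ms

50.0 ms


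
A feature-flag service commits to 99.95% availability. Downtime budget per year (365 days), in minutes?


Formula: allowed downtime = period * (100 - SLA) / 100
Period (year (365 days)) = 525600 minutes
Unavailability fraction = (100 - 99.95) / 100
Allowed downtime = 525600 * (100 - 99.95) / 100
Allowed downtime = 262.8 minutes

262.8 minutes


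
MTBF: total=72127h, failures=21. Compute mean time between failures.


Formula: MTBF = Total operating time / Number of failures
MTBF = 72127 / 21
MTBF = 3434.62 hours

3434.62 hours


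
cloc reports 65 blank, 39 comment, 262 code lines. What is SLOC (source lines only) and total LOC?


Total LOC = blank + comment + code
Total LOC = 65 + 39 + 262 = 366
SLOC (source only) = code = 262

Total LOC: 366, SLOC: 262


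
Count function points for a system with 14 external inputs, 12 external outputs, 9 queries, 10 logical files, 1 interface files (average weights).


UFP = EI*4 + EO*5 + EQ*4 + ILF*10 + EIF*7
UFP = 14*4 + 12*5 + 9*4 + 10*10 + 1*7
UFP = 56 + 60 + 36 + 100 + 7
UFP = 259

259


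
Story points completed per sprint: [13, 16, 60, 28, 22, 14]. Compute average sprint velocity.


Formula: Avg velocity = Total points / Number of sprints
Points: [13, 16, 60, 28, 22, 14]
Sum = 13 + 16 + 60 + 28 + 22 + 14 = 153
Avg velocity = 153 / 6 = 25.5 points/sprint

25.5 points/sprint


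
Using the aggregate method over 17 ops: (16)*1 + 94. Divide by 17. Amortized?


Formula: Amortized cost = Total cost / Operations
Total cost = (16 * 1) + (1 * 94)
Total cost = 16 + 94 = 110
Amortized = 110 / 17 = 6.4706

6.4706


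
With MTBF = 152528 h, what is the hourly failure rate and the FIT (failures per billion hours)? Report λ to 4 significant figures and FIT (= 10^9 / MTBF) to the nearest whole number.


Formula: λ = 1 / MTBF; FIT = λ × 1e9 = 1e9 / MTBF
λ = 1 / 152528 ≈ 6.556e-06 failures/hour
FIT = 1e9 / 152528 ≈ 6556 failures per 1e9 hours (nearest whole number)

λ = 6.556e-06 /h, FIT = 6556


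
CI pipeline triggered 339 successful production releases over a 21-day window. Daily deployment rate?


Formula: deployments per day = releases / days
= 339 / 21
= 16.143 deploys/day
(equivalently, 113.0 deploys/week)

16.143 deploys/day


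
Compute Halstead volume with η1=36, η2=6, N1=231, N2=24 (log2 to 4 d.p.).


Formula: V = N * log2(η), where N = N1 + N2 and η = η1 + η2
η = 36 + 6 = 42
N = 231 + 24 = 255
log2(42) ≈ 5.3923
V = 255 * 5.3923 = 1375.04

1375.04


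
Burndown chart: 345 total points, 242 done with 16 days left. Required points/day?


Formula: Required rate = Remaining points / Days left
Remaining = 345 - 242 = 103 points
Required rate = 103 / 16 = 6.44 points/day

6.44 points/day


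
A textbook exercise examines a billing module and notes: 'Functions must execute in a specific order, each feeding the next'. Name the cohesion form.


Reasoning: Output of one is input to next
Type: Sequential cohesion

Sequential cohesion


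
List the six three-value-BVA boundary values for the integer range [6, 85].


Range: [6, 85]
Boundaries: just below min, min, min+1, max-1, max, just above max
Values: [5, 6, 7, 84, 85, 86]

[5, 6, 7, 84, 85, 86]


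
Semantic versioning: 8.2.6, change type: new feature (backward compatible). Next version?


Current: 8.2.6
Change category: 'new feature (backward compatible)' → minor bump
SemVer rule: minor bump → increment MINOR, reset PATCH to 0 (MAJOR unchanged)
New: 8.3.0

8.3.0


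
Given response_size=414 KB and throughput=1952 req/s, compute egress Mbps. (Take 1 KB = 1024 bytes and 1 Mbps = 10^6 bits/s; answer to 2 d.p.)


Formula: Mbps = payload_bytes * RPS * 8 / 1e6
Payload per request = 414 KB = 414 * 1024 = 423936 bytes
Total bytes/sec = 423936 * 1952 = 827523072
Total bits/sec = 827523072 * 8 = 6620184576
Mbps = 6620184576 / 1e6 = 6620.18

6620.18 Mbps


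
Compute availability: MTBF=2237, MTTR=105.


Availability = MTBF / (MTBF + MTTR)
Availability = 2237 / (2237 + 105)
Availability = 2237 / 2342
Availability = 95.5167%

95.5167%


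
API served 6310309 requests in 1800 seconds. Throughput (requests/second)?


Formula: throughput = requests / seconds
throughput = 6310309 / 1800
throughput = 3505.73 requests/second

3505.73 requests/second


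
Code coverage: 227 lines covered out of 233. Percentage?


Coverage = covered / total * 100
Coverage = 227 / 233 * 100
Coverage = 97.42%

97.42%


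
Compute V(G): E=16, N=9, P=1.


Formula: V(G) = E - N + 2P
V(G) = 16 - 9 + 2*1
V(G) = 7 + 2
V(G) = 9

9


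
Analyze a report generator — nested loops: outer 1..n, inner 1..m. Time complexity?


Reasoning: product of independent bounds
Complexity: O(n*m)

O(n*m)


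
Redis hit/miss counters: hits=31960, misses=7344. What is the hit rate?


Formula: hit rate = hits / (hits + misses) * 100
hit rate = 31960 / (31960 + 7344) * 100
hit rate = 31960 / 39304 * 100
hit rate = 81.31%

81.31%


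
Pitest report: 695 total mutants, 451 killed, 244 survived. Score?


Mutation score = killed / total * 100
Mutation score = 451 / 695 * 100
Mutation score = 64.89%

64.89%


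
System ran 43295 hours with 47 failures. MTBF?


Formula: MTBF = Total operating time / Number of failures
MTBF = 43295 / 47
MTBF = 921.17 hours

921.17 hours


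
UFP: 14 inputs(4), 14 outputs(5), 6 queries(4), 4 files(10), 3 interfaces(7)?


UFP = EI*4 + EO*5 + EQ*4 + ILF*10 + EIF*7
UFP = 14*4 + 14*5 + 6*4 + 4*10 + 3*7
UFP = 56 + 70 + 24 + 40 + 21
UFP = 211

211


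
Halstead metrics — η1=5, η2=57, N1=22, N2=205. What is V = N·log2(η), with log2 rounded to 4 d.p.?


Formula: V = N * log2(η), where N = N1 + N2 and η = η1 + η2
η = 5 + 57 = 62
N = 22 + 205 = 227
log2(62) ≈ 5.9542
V = 227 * 5.9542 = 1351.60

1351.60


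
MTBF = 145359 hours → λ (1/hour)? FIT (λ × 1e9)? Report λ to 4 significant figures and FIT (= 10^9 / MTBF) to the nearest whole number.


Formula: λ = 1 / MTBF; FIT = λ × 1e9 = 1e9 / MTBF
λ = 1 / 145359 ≈ 6.880e-06 failures/hour
FIT = 1e9 / 145359 ≈ 6880 failures per 1e9 hours (nearest whole number)

λ = 6.880e-06 /h, FIT = 6880


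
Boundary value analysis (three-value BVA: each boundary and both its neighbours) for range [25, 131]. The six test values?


Range: [25, 131]
Boundaries: just below min, min, min+1, max-1, max, just above max
Values: [24, 25, 26, 130, 131, 132]

[24, 25, 26, 130, 131, 132]


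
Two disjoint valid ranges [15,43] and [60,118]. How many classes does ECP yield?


Valid ranges: [15,43] and [60,118]
Class 1: x < 15 — invalid
Class 2: 15 ≤ x ≤ 43 — valid
Class 3: 43 < x < 60 — invalid (gap between ranges)
Class 4: 60 ≤ x ≤ 118 — valid
Class 5: x > 118 — invalid
Total equivalence classes: 5

5 equivalence classes


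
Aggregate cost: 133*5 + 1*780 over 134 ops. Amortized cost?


Formula: Amortized cost = Total cost / Operations
Total cost = (133 * 5) + (1 * 780)
Total cost = 665 + 780 = 1445
Amortized = 1445 / 134 = 10.7836

10.7836


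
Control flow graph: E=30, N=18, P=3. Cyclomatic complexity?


Formula: V(G) = E - N + 2P
V(G) = 30 - 18 + 2*3
V(G) = 12 + 6
V(G) = 18

18


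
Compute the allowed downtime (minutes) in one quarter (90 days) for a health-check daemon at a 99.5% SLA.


Formula: allowed downtime = period * (100 - SLA) / 100
Period (quarter (90 days)) = 129600 minutes
Unavailability fraction = (100 - 99.5) / 100
Allowed downtime = 129600 * (100 - 99.5) / 100
Allowed downtime = 648.0 minutes

648.0 minutes


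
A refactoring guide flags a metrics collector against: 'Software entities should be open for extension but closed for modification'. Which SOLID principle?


This describes the Open/Closed Principle (OCP)

Open/Closed Principle (OCP)


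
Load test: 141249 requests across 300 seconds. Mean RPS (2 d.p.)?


Formula: throughput = requests / seconds
throughput = 141249 / 300
throughput = 470.83 requests/second

470.83 requests/second


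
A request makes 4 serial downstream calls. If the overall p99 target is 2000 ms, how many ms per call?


Formula: per_stage = total_budget / stages
per_stage = 2000 / 4
per_stage = 500.0 ms

500.0 ms


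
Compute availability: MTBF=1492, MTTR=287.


Availability = MTBF / (MTBF + MTTR)
Availability = 1492 / (1492 + 287)
Availability = 1492 / 1779
Availability = 83.8673%

83.8673%


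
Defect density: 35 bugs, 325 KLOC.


Defect density = defects / KLOC
Defect density = 35 / 325
Defect density = 0.108 defects/KLOC

0.108 defects/KLOC


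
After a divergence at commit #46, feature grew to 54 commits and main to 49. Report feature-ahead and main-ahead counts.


Common ancestor: commit #46
feature commits after divergence: 54 - 46 = 8
main commits after divergence: 49 - 46 = 3
feature is 8 commits ahead of main
main is 3 commits ahead of feature

feature ahead: 8, main ahead: 3


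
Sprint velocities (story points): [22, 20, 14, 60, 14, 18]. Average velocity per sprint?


Formula: Avg velocity = Total points / Number of sprints
Points: [22, 20, 14, 60, 14, 18]
Sum = 22 + 20 + 14 + 60 + 14 + 18 = 148
Avg velocity = 148 / 6 = 24.67 points/sprint

24.67 points/sprint


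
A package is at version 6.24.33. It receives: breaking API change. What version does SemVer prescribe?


Current: 6.24.33
Change category: 'breaking API change' → major bump
SemVer rule: major bump → increment MAJOR, reset MINOR and PATCH to 0
New: 7.0.0

7.0.0


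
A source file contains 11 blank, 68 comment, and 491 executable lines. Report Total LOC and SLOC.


Total LOC = blank + comment + code
Total LOC = 11 + 68 + 491 = 570
SLOC (source only) = code = 491

Total LOC: 570, SLOC: 491


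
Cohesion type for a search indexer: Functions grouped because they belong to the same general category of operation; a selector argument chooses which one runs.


Reasoning: Grouped by category of activity, not by data or sequence
Type: Logical cohesion

Logical cohesion


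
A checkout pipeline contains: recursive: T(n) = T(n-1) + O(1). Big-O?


Reasoning: linear recursion with constant work per frame
Complexity: O(n)

O(n)


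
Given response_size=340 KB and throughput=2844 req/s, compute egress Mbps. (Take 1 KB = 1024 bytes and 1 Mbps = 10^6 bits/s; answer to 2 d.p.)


Formula: Mbps = payload_bytes * RPS * 8 / 1e6
Payload per request = 340 KB = 340 * 1024 = 348160 bytes
Total bytes/sec = 348160 * 2844 = 990167040
Total bits/sec = 990167040 * 8 = 7921336320
Mbps = 7921336320 / 1e6 = 7921.34

7921.34 Mbps


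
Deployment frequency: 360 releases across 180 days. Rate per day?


Formula: deployments per day = releases / days
= 360 / 180
= 2.0 deploys/day
(equivalently, 14.0 deploys/week)

2.0 deploys/day


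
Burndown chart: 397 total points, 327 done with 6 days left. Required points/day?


Formula: Required rate = Remaining points / Days left
Remaining = 397 - 327 = 70 points
Required rate = 70 / 6 = 11.67 points/day

11.67 points/day


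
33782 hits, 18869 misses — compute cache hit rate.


Formula: hit rate = hits / (hits + misses) * 100
hit rate = 33782 / (33782 + 18869) * 100
hit rate = 33782 / 52651 * 100
hit rate = 64.16%

64.16%


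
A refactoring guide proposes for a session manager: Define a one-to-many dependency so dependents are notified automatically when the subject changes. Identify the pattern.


This matches the Observer pattern

Observer


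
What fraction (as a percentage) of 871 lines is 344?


Coverage = covered / total * 100
Coverage = 344 / 871 * 100
Coverage = 39.49%

39.49%


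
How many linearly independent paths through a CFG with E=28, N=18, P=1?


Formula: V(G) = E - N + 2P
V(G) = 28 - 18 + 2*1
V(G) = 10 + 2
V(G) = 12

12


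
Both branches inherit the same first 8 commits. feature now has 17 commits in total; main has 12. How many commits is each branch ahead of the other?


Common ancestor: commit #8
feature commits after divergence: 17 - 8 = 9
main commits after divergence: 12 - 8 = 4
feature is 9 commits ahead of main
main is 4 commits ahead of feature

feature ahead: 9, main ahead: 4


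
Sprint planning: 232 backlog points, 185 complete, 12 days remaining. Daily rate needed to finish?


Formula: Required rate = Remaining points / Days left
Remaining = 232 - 185 = 47 points
Required rate = 47 / 12 = 3.92 points/day

3.92 points/day


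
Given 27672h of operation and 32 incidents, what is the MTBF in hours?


Formula: MTBF = Total operating time / Number of failures
MTBF = 27672 / 32
MTBF = 864.75 hours

864.75 hours


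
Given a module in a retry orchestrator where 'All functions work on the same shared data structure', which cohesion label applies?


Reasoning: Functions share data
Type: Communicational cohesion

Communicational cohesion


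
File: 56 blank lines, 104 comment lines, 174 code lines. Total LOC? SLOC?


Total LOC = blank + comment + code
Total LOC = 56 + 104 + 174 = 334
SLOC (source only) = code = 174

Total LOC: 334, SLOC: 174


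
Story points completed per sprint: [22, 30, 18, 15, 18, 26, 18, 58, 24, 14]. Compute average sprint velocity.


Formula: Avg velocity = Total points / Number of sprints
Points: [22, 30, 18, 15, 18, 26, 18, 58, 24, 14]
Sum = 22 + 30 + 18 + 15 + 18 + 26 + 18 + 58 + 24 + 14 = 243
Avg velocity = 243 / 10 = 24.3 points/sprint

24.3 points/sprint


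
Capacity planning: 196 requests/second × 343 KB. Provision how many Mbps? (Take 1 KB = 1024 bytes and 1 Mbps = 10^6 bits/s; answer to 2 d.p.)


Formula: Mbps = payload_bytes * RPS * 8 / 1e6
Payload per request = 343 KB = 343 * 1024 = 351232 bytes
Total bytes/sec = 351232 * 196 = 68841472
Total bits/sec = 68841472 * 8 = 550731776
Mbps = 550731776 / 1e6 = 550.73

550.73 Mbps


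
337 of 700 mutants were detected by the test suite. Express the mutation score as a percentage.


Mutation score = killed / total * 100
Mutation score = 337 / 700 * 100
Mutation score = 48.14%

48.14%


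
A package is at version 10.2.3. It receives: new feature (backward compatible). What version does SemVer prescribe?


Current: 10.2.3
Change category: 'new feature (backward compatible)' → minor bump
SemVer rule: minor bump → increment MINOR, reset PATCH to 0 (MAJOR unchanged)
New: 10.3.0

10.3.0


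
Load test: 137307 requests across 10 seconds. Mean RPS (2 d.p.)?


Formula: throughput = requests / seconds
throughput = 137307 / 10
throughput = 13730.7 requests/second

13730.7 requests/second


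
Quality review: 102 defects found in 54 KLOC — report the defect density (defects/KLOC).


Defect density = defects / KLOC
Defect density = 102 / 54
Defect density = 1.889 defects/KLOC

1.889 defects/KLOC


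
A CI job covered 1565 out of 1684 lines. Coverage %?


Coverage = covered / total * 100
Coverage = 1565 / 1684 * 100
Coverage = 92.93%

92.93%


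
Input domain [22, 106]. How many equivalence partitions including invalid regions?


Valid range: [22, 106]
Class 1: x < 22 — invalid
Class 2: 22 ≤ x ≤ 106 — valid
Class 3: x > 106 — invalid
Total equivalence classes: 3

3 equivalence classes


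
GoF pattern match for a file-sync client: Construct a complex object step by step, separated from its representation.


This matches the Builder pattern

Builder


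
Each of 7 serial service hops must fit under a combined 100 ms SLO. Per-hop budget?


Formula: per_stage = total_budget / stages
per_stage = 100 / 7
per_stage = 14.29 ms

14.29 ms


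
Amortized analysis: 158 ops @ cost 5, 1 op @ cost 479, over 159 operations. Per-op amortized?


Formula: Amortized cost = Total cost / Operations
Total cost = (158 * 5) + (1 * 479)
Total cost = 790 + 479 = 1269
Amortized = 1269 / 159 = 7.9811

7.9811


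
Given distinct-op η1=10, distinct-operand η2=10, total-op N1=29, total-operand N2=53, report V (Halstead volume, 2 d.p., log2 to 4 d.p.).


Formula: V = N * log2(η), where N = N1 + N2 and η = η1 + η2
η = 10 + 10 = 20
N = 29 + 53 = 82
log2(20) ≈ 4.3219
V = 82 * 4.3219 = 354.40

354.40


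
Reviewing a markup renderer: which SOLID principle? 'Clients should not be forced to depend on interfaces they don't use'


This describes the Interface Segregation Principle (ISP)

Interface Segregation Principle (ISP)


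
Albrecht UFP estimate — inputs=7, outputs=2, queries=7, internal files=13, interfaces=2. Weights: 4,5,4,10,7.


UFP = EI*4 + EO*5 + EQ*4 + ILF*10 + EIF*7
UFP = 7*4 + 2*5 + 7*4 + 13*10 + 2*7
UFP = 28 + 10 + 28 + 130 + 14
UFP = 210

210


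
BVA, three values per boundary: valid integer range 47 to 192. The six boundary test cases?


Range: [47, 192]
Boundaries: just below min, min, min+1, max-1, max, just above max
Values: [46, 47, 48, 191, 192, 193]

[46, 47, 48, 191, 192, 193]


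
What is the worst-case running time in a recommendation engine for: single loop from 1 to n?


Reasoning: one pass through n items
Complexity: O(n)

O(n)


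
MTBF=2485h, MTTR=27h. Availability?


Availability = MTBF / (MTBF + MTTR)
Availability = 2485 / (2485 + 27)
Availability = 2485 / 2512
Availability = 98.9252%

98.9252%
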